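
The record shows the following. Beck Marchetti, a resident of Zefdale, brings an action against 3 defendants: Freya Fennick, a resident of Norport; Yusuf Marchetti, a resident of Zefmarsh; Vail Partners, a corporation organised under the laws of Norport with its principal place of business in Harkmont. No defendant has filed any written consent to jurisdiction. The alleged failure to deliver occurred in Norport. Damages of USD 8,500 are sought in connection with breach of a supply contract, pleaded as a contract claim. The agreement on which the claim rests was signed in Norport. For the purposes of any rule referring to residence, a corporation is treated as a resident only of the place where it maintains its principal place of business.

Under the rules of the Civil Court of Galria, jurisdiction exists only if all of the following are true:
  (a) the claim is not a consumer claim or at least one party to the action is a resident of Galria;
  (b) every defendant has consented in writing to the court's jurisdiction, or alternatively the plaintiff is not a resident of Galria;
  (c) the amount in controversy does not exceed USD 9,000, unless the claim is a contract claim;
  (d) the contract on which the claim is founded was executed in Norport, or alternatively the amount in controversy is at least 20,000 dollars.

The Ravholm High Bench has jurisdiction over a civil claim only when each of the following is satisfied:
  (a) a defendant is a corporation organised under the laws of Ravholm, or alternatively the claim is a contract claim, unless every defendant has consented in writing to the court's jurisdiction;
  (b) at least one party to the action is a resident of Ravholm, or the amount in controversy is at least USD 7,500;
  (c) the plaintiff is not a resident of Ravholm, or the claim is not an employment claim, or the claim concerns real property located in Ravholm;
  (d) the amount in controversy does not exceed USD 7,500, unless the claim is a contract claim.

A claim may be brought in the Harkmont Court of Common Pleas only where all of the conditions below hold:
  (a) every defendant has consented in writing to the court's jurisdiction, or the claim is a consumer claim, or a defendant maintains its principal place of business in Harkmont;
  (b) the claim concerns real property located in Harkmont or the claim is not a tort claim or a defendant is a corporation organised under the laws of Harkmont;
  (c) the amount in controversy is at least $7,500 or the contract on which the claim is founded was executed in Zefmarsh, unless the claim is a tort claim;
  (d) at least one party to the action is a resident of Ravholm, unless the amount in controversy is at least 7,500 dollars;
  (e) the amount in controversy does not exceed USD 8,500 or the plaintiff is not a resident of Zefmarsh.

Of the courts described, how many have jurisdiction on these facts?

The Civil Court of Galria:
  (a) The claim is a contract claim, not a consumer claim — that alternative is enough. Satisfied.
  (b) The plaintiff resides in Zefdale, which is not Galria — that alternative is enough. Met.
  (c) The amount in controversy is USD 8,500, within the USD 9,000 ceiling. Satisfied.
  (d) The contract was executed in Norport, so this disjunct is met. Condition met.
  → The court has jurisdiction.
The Ravholm High Bench:
  (a) The claim is a contract claim, which satisfies one of the alternatives. Condition met.
  (b) The amount in controversy is USD 8,500, which meets the USD 7,500 floor, so this disjunct is met. Satisfied.
  (c) The plaintiff resides in Zefdale, which is not Ravholm, so one alternative holds. Met.
  (d) The amount in controversy is $8,500, above the $7,500 ceiling. However, the claim is a contract claim, so the 'unless' proviso supplies this condition. Condition met.
  → The court has jurisdiction.
The Harkmont Court of Common Pleas:
  (a) Vail Partners has its principal place of business in Harkmont, so this disjunct is met. Satisfied.
  (b) The claim is a contract claim, not a tort claim, so this disjunct is met. Condition met.
  (c) The amount in controversy is $8,500, which meets the $7,500 floor, so this disjunct is met. Condition met.
  (d) No party resides in Ravholm. However, the amount in controversy is $8,500, which meets the USD 7,500 floor, so the 'unless' proviso supplies this condition. Condition met.
  (e) The amount in controversy is 8,500 dollars, within the $8,500 ceiling, so this disjunct is met. Condition met.
  → Jurisdiction lies.
Courts with jurisdiction: the Civil Court of Galria, the Ravholm High Bench, the Harkmont Court of Common Pleas — 3 in total.

3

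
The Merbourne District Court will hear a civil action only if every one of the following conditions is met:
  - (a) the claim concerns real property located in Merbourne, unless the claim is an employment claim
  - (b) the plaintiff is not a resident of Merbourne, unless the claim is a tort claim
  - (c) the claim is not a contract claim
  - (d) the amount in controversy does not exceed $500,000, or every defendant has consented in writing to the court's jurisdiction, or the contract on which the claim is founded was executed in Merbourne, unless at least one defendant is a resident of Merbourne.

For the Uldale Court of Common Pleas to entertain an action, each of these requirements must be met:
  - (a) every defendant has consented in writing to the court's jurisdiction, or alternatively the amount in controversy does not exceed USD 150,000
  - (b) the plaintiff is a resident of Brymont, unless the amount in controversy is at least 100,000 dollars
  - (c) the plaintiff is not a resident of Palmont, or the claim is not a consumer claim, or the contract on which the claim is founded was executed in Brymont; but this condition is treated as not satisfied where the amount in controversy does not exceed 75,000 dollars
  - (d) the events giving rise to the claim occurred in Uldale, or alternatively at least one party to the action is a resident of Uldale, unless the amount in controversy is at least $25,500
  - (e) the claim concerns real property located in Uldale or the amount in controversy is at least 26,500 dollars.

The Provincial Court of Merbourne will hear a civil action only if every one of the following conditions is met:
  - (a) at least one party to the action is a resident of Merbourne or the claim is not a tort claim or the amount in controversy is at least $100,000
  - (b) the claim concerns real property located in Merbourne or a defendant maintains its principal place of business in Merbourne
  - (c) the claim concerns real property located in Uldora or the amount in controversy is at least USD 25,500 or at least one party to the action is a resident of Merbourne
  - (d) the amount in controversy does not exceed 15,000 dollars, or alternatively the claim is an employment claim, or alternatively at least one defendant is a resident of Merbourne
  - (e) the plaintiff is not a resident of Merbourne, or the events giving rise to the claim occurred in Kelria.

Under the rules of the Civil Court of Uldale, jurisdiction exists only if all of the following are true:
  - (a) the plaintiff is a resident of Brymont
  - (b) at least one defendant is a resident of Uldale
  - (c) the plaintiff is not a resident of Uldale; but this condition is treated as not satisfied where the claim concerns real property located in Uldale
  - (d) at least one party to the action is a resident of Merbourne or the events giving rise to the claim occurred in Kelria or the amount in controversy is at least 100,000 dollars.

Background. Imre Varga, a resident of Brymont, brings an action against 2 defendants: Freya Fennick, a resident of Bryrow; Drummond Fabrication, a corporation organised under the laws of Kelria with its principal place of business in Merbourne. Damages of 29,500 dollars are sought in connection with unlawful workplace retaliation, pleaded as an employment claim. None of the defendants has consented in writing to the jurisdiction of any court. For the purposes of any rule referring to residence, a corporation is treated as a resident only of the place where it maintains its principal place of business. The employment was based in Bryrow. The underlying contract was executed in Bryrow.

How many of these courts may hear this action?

The Merbourne District Court:
  (a) The claim does not concern real property. However, the claim is an employment claim, so the 'unless' proviso supplies this condition. Satisfied.
  (b) The plaintiff resides in Brymont, which is not Merbourne. Met.
  (c) The claim is an employment claim, not a contract claim. Met.
  (d) The amount in controversy is USD 29,500, within the USD 500,000 ceiling, so one alternative holds. Condition met.
  → Every requirement is satisfied — jurisdiction.
The Uldale Court of Common Pleas:
  (a) The amount in controversy is 29,500 dollars, within the $150,000 ceiling, which satisfies one of the alternatives. Met.
  (b) The plaintiff resides in Brymont. Condition met.
  (c) The plaintiff resides in Brymont, which is not Palmont — that alternative is enough. But the amount in controversy is 29,500 dollars, within the USD 75,000 ceiling, triggering the carve-out and defeating this condition. Condition not met.
  (d) The operative events occurred in Bryrow, not Uldale; no party resides in Uldale — every alternative fails. The proviso rescues it, though: the amount in controversy is 29,500 dollars, which meets the USD 25,500 floor. Satisfied.
  (e) The amount in controversy is USD 29,500, which meets the USD 26,500 floor, which satisfies one of the alternatives. Met.
  → The court lacks jurisdiction.
The Provincial Court of Merbourne:
  (a) Drummond Fabrication resides in Merbourne, so one alternative holds. Met.
  (b) Drummond Fabrication has its principal place of business in Merbourne, so this disjunct is met. Satisfied.
  (c) The amount in controversy is USD 29,500, which meets the USD 25,500 floor, which satisfies one of the alternatives. Met.
  (d) The claim is an employment claim, so this disjunct is met. Met.
  (e) The plaintiff resides in Brymont, which is not Merbourne, so one alternative holds. Satisfied.
  → Jurisdiction lies.
The Civil Court of Uldale:
  (a) The plaintiff resides in Brymont. Met.
  (b) No defendant resides in Uldale (they reside in Bryrow, Merbourne). Not satisfied.
  (c) The plaintiff resides in Brymont, which is not Uldale. And the carve-out is inapplicable — the claim does not concern real property. Condition met.
  (d) Drummond Fabrication resides in Merbourne, so this disjunct is met. Satisfied.
  → At least one condition fails; no jurisdiction.
Courts with jurisdiction: the Merbourne District Court, the Provincial Court of Merbourne — 2 in total.

2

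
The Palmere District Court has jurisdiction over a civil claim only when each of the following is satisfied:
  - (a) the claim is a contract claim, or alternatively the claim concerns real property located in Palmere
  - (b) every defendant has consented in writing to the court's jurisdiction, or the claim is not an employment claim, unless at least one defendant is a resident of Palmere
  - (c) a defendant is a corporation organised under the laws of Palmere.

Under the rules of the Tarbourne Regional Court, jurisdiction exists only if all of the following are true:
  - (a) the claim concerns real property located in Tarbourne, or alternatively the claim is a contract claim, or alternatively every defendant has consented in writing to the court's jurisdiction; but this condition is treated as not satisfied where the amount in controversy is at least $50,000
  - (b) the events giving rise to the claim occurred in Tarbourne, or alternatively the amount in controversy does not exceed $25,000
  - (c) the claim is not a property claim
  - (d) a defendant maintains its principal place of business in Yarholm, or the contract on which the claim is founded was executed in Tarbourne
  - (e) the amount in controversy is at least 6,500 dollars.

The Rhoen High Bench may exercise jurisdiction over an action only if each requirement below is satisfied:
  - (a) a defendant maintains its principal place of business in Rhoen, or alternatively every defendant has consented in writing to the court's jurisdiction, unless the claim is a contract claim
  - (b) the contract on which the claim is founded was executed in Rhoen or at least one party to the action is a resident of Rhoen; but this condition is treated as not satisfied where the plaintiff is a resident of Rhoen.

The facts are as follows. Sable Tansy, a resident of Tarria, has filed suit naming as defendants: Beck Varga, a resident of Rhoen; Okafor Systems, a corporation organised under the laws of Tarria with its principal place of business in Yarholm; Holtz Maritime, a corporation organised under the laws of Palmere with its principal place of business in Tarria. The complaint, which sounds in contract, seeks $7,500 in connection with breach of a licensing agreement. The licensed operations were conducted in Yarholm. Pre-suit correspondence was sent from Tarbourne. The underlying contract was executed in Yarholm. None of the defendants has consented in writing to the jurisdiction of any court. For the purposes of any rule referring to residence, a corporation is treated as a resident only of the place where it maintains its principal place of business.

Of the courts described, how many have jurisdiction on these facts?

The Palmere District Court:
  (a) The claim is a contract claim, so this disjunct is met. Condition met.
  (b) The claim is a contract claim, not an employment claim, so this disjunct is met. Satisfied.
  (c) Holtz Maritime is organised under the laws of Palmere. Condition met.
  → The court has jurisdiction.
The Tarbourne Regional Court:
  (a) The claim is a contract claim, so one alternative holds. The exception is not triggered, since the amount in controversy is 7,500 dollars, below the USD 50,000 floor. Met.
  (b) The amount in controversy is USD 7,500, within the 25,000 dollars ceiling, so this disjunct is met. Condition met.
  (c) The claim is a contract claim, not a property claim. Met.
  (d) Okafor Systems has its principal place of business in Yarholm, so one alternative holds. Satisfied.
  (e) The amount in controversy is $7,500, which meets the 6,500 dollars floor. Satisfied.
  → Jurisdiction lies.
The Rhoen High Bench:
  (a) The corporate defendant(s) have their principal place of business in Tarria, Yarholm, not Rhoen; no such written consent has been filed — no alternative holds. However, the claim is a contract claim, so the 'unless' proviso supplies this condition. Met.
  (b) Beck Varga resides in Rhoen, which satisfies one of the alternatives. The carve-out does not apply: the plaintiff resides in Tarria, not Rhoen. Satisfied.
  → Every requirement is satisfied — jurisdiction.
Courts with jurisdiction: the Palmere District Court, the Tarbourne Regional Court, the Rhoen High Bench — 3 in total.

3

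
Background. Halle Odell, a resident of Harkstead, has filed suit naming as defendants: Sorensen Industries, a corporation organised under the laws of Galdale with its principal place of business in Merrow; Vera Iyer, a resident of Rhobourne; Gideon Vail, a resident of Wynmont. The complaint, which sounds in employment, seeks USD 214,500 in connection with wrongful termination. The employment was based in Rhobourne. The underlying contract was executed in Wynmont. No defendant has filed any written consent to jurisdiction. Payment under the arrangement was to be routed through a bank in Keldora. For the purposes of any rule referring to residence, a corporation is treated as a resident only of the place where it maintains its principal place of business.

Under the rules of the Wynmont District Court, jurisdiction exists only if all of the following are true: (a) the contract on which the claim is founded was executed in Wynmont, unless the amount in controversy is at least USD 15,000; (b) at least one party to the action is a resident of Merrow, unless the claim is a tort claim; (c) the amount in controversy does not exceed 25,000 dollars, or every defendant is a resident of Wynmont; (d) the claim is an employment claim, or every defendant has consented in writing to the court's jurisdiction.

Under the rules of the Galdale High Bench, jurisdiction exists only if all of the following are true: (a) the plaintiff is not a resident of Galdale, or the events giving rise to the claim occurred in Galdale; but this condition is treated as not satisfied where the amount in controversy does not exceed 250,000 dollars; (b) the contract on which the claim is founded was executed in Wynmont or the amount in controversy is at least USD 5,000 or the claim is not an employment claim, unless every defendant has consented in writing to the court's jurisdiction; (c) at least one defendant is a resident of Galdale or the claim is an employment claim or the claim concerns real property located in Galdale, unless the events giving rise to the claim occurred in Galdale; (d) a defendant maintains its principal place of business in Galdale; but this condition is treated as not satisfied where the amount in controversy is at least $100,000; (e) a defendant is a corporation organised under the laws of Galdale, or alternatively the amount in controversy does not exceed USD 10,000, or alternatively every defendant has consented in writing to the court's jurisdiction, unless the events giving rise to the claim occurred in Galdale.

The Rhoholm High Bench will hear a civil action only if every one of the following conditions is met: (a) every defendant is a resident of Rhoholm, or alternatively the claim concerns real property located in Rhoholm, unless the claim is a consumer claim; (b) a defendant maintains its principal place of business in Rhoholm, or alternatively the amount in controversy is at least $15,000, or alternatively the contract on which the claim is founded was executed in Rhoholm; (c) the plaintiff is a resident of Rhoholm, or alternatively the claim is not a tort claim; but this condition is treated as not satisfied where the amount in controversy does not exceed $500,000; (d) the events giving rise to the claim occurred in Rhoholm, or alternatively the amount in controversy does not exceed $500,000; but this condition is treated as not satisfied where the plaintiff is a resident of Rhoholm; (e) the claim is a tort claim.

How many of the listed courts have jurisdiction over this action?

The Wynmont District Court:
  (a) The contract was executed in Wynmont. Met.
  (b) Sorensen Industries resides in Merrow. Satisfied.
  (c) The amount in controversy is $214,500, above the 25,000 dollars ceiling; the defendants reside as follows — Sorensen Industries in Merrow, Vera Iyer in Rhobourne, Gideon Vail in Wynmont — not all in Wynmont — none of the alternatives is met. Fails.
  (d) The claim is an employment claim, so one alternative holds. Satisfied.
  → No jurisdiction.
The Galdale High Bench:
  (a) The plaintiff resides in Harkstead, which is not Galdale, so one alternative holds. But the amount in controversy is 214,500 dollars, within the $250,000 ceiling, triggering the carve-out and defeating this condition. Fails.
  (b) The contract was executed in Wynmont — that alternative is enough. Satisfied.
  (c) The claim is an employment claim, so one alternative holds. Condition met.
  (d) The corporate defendant(s) have their principal place of business in Merrow, not Galdale. Fails.
  (e) Sorensen Industries is organised under the laws of Galdale, so this disjunct is met. Satisfied.
  → No jurisdiction.
The Rhoholm High Bench:
  (a) The defendants reside as follows — Sorensen Industries in Merrow, Vera Iyer in Rhobourne, Gideon Vail in Wynmont — not all in Rhoholm; the claim does not concern real property — no alternative holds. And the claim is an employment claim, not a consumer claim, so the proviso does not save it. Not met.
  (b) The amount in controversy is 214,500 dollars, which meets the USD 15,000 floor — that alternative is enough. Condition met.
  (c) The claim is an employment claim, not a tort claim, so this disjunct is met. However, the amount in controversy is 214,500 dollars, within the USD 500,000 ceiling, which falls within the stated exception and so defeats the condition. Not met.
  (d) The amount in controversy is $214,500, within the $500,000 ceiling, so one alternative holds. The exception is not triggered, since the plaintiff resides in Harkstead, not Rhoholm. Condition met.
  (e) The claim is an employment claim, not a tort claim. Condition not met.
  → At least one condition fails; no jurisdiction.
No court satisfies all of its conditions.

0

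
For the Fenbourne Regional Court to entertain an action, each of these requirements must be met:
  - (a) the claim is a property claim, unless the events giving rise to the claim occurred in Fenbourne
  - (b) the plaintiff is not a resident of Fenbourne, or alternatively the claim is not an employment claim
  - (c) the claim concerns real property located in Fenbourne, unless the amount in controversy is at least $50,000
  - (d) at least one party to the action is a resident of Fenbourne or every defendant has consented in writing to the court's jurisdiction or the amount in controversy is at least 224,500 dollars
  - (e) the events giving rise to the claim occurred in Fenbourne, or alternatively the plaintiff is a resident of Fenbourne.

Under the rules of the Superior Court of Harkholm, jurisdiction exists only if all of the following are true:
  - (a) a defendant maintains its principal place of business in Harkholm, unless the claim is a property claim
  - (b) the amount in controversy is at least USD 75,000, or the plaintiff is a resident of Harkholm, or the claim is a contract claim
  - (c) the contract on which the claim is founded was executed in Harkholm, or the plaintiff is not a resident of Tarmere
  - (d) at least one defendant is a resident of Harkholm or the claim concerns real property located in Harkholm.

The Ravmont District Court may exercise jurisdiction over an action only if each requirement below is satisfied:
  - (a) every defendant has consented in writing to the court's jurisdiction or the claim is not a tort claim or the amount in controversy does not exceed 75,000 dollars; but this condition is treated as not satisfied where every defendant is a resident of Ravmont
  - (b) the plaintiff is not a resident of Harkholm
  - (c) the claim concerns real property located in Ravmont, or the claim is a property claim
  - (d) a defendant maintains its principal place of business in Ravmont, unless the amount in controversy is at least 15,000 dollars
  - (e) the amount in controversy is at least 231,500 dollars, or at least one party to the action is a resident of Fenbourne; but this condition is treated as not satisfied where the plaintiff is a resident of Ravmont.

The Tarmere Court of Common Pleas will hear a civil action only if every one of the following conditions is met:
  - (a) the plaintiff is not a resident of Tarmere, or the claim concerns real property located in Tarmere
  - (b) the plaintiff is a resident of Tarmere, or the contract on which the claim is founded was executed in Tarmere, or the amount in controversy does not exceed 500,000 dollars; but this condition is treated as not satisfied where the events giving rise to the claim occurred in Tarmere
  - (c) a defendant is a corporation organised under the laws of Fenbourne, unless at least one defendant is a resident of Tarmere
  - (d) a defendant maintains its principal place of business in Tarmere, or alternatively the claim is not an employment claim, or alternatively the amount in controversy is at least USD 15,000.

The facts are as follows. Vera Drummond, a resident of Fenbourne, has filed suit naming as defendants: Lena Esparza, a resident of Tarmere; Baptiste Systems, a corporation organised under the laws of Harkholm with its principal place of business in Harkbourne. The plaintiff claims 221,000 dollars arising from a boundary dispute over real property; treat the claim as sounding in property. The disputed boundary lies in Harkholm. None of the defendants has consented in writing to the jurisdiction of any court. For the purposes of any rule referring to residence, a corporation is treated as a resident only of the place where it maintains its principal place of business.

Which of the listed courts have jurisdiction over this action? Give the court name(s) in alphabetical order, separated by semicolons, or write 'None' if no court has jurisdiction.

the Fenbourne Regional Court; the Ravmont District Court; the Superior Court of Harkholm; the Tarmere Court of Common Pleas

The Fenbourne Regional Court:
  (a) The claim is a property claim. Met.
  (b) The claim is a property claim, not an employment claim, which satisfies one of the alternatives. Met.
  (c) The property lies in Harkholm, not Fenbourne. But the amount in controversy is 221,000 dollars, which meets the 50,000 dollars floor, and the 'unless' clause therefore excuses the requirement. Condition met.
  (d) Vera Drummond resides in Fenbourne, so one alternative holds. Met.
  (e) The plaintiff resides in Fenbourne, so this disjunct is met. Met.
  → Jurisdiction lies.
The Superior Court of Harkholm:
  (a) The corporate defendant(s) have their principal place of business in Harkbourne, not Harkholm. The proviso rescues it, though: the claim is a property claim. Satisfied.
  (b) The amount in controversy is USD 221,000, which meets the USD 75,000 floor — that alternative is enough. Satisfied.
  (c) The plaintiff resides in Fenbourne, which is not Tarmere, so this disjunct is met. Satisfied.
  (d) The property lies in Harkholm, which satisfies one of the alternatives. Satisfied.
  → Jurisdiction lies.
The Ravmont District Court:
  (a) The claim is a property claim, not a tort claim — that alternative is enough. The exception is not triggered, since the defendants reside as follows — Lena Esparza in Tarmere, Baptiste Systems in Harkbourne — not all in Ravmont. Satisfied.
  (b) The plaintiff resides in Fenbourne, which is not Harkholm. Satisfied.
  (c) The claim is a property claim, so this disjunct is met. Satisfied.
  (d) The corporate defendant(s) have their principal place of business in Harkbourne, not Ravmont. But the amount in controversy is USD 221,000, which meets the $15,000 floor, and the 'unless' clause therefore excuses the requirement. Condition met.
  (e) Vera Drummond resides in Fenbourne, so this disjunct is met. And the carve-out is inapplicable — the plaintiff resides in Fenbourne, not Ravmont. Met.
  → All conditions met; jurisdiction exists.
The Tarmere Court of Common Pleas:
  (a) The plaintiff resides in Fenbourne, which is not Tarmere, which satisfies one of the alternatives. Condition met.
  (b) The amount in controversy is USD 221,000, within the 500,000 dollars ceiling, so one alternative holds. The carve-out does not apply: the operative events occurred in Harkholm, not Tarmere. Met.
  (c) The corporate defendant(s) are organised in Harkholm, not Fenbourne. But Lena Esparza resides in Tarmere, and the 'unless' clause therefore excuses the requirement. Satisfied.
  (d) The claim is a property claim, not an employment claim, so this disjunct is met. Condition met.
  → The court has jurisdiction.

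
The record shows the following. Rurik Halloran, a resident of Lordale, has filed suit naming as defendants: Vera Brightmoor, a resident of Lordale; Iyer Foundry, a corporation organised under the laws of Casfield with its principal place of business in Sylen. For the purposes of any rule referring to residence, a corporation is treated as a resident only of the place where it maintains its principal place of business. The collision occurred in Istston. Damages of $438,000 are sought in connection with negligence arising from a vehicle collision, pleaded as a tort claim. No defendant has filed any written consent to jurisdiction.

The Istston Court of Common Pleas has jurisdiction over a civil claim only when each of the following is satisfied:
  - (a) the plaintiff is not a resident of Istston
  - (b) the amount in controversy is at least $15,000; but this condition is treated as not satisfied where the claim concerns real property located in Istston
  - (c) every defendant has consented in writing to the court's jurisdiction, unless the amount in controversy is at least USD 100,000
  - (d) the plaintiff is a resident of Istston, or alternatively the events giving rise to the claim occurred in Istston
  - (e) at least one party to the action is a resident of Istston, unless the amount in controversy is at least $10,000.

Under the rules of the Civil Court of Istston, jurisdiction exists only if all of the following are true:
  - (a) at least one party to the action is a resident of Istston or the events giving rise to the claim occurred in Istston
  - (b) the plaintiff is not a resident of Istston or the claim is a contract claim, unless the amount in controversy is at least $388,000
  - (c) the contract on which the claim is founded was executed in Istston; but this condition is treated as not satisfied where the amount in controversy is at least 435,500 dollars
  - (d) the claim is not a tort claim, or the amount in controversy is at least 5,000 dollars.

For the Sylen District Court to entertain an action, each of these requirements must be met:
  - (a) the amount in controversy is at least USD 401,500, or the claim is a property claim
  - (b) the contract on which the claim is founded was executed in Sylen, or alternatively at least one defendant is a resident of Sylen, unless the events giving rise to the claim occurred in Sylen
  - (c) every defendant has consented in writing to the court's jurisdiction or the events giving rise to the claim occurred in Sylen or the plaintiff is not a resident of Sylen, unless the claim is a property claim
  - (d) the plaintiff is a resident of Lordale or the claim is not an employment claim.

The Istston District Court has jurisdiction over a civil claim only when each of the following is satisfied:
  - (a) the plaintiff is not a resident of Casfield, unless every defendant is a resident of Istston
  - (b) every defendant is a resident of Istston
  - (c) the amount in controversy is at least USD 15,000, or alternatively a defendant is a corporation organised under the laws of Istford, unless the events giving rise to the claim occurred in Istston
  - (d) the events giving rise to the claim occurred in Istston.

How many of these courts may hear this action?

The Istston Court of Common Pleas:
  (a) The plaintiff resides in Lordale, which is not Istston. Met.
  (b) The amount in controversy is USD 438,000, which meets the USD 15,000 floor. The carve-out does not apply: the claim does not concern real property. Satisfied.
  (c) No such written consent has been filed. But the amount in controversy is $438,000, which meets the 100,000 dollars floor, and the 'unless' clause therefore excuses the requirement. Met.
  (d) The operative events occurred in Istston, which satisfies one of the alternatives. Satisfied.
  (e) No party resides in Istston. But the amount in controversy is USD 438,000, which meets the 10,000 dollars floor, and the 'unless' clause therefore excuses the requirement. Satisfied.
  → Every requirement is satisfied — jurisdiction.
The Civil Court of Istston:
  (a) The operative events occurred in Istston — that alternative is enough. Met.
  (b) The plaintiff resides in Lordale, which is not Istston — that alternative is enough. Satisfied.
  (c) No contract (and hence no place of execution) is alleged. Not satisfied.
  (d) The amount in controversy is USD 438,000, which meets the 5,000 dollars floor, so one alternative holds. Condition met.
  → The court lacks jurisdiction.
The Sylen District Court:
  (a) The amount in controversy is $438,000, which meets the USD 401,500 floor — that alternative is enough. Met.
  (b) Iyer Foundry resides in Sylen, so this disjunct is met. Met.
  (c) The plaintiff resides in Lordale, which is not Sylen, which satisfies one of the alternatives. Met.
  (d) The plaintiff resides in Lordale, so this disjunct is met. Met.
  → Jurisdiction lies.
The Istston District Court:
  (a) The plaintiff resides in Lordale, which is not Casfield. Satisfied.
  (b) The defendants reside as follows — Vera Brightmoor in Lordale, Iyer Foundry in Sylen — not all in Istston. Not satisfied.
  (c) The amount in controversy is $438,000, which meets the $15,000 floor, so one alternative holds. Condition met.
  (d) The operative events occurred in Istston. Satisfied.
  → Not every requirement is met — no jurisdiction.
Courts with jurisdiction: the Istston Court of Common Pleas, the Sylen District Court — 2 in total.

2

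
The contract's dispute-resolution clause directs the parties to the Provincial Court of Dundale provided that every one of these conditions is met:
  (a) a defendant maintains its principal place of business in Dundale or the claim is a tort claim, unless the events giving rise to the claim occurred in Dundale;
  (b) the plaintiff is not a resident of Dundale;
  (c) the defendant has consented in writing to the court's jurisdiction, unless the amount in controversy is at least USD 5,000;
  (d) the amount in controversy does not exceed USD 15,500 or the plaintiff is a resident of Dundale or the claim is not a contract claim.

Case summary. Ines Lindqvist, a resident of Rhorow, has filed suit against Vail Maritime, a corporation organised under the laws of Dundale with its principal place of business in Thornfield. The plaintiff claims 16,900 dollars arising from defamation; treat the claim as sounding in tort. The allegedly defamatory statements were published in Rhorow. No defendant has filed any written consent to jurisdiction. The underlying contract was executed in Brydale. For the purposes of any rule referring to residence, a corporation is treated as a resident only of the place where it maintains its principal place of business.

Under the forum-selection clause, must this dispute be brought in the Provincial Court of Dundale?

The Provincial Court of Dundale:
  (a) The claim is a tort claim, so one alternative holds. Condition met.
  (b) The plaintiff resides in Rhorow, which is not Dundale. Condition met.
  (c) No such written consent has been filed. But the amount in controversy is USD 16,900, which meets the USD 5,000 floor, and the 'unless' clause therefore excuses the requirement. Met.
  (d) The claim is a tort claim, not a contract claim, so one alternative holds. Condition met.
  → Forum clause is triggered.

Yes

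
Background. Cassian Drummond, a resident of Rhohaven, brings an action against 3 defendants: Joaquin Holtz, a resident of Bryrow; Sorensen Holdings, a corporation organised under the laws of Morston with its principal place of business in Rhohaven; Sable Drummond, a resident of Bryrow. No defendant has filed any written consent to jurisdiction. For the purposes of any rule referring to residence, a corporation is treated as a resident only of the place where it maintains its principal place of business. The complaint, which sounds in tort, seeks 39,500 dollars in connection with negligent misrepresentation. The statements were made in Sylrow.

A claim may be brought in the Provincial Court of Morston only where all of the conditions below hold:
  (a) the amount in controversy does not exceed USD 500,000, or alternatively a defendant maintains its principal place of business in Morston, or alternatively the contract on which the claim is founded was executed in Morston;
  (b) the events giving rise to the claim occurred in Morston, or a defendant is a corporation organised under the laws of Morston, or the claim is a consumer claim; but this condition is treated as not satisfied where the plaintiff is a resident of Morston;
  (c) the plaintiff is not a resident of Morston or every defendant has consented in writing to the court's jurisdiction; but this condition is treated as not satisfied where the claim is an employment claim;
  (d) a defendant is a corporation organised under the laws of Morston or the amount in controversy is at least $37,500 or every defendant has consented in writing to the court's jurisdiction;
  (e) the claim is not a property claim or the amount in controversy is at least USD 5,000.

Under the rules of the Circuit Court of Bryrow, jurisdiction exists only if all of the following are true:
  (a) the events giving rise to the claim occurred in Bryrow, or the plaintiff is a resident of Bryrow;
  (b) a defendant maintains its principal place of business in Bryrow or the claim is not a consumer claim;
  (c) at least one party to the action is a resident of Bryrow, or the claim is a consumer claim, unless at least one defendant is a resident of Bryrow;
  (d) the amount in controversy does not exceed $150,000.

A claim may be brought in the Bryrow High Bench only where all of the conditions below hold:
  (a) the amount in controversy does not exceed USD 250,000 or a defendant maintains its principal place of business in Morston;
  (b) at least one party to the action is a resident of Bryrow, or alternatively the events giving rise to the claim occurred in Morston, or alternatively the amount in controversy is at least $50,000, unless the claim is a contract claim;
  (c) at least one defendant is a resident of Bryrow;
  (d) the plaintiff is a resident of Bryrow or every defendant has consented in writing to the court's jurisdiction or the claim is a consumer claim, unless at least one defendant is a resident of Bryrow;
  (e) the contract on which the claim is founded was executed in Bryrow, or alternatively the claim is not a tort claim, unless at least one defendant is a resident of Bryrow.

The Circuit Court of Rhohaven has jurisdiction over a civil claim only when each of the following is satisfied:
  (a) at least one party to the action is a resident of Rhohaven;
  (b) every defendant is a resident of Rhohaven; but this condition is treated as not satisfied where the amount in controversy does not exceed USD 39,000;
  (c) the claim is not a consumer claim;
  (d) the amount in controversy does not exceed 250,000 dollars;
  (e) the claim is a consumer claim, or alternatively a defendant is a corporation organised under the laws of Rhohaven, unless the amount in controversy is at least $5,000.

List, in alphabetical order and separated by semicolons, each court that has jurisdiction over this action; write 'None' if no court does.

the Bryrow High Bench; the Provincial Court of Morston

The Provincial Court of Morston:
  (a) The amount in controversy is USD 39,500, within the 500,000 dollars ceiling, which satisfies one of the alternatives. Satisfied.
  (b) Sorensen Holdings is organised under the laws of Morston, which satisfies one of the alternatives. The carve-out does not apply: the plaintiff resides in Rhohaven, not Morston. Condition met.
  (c) The plaintiff resides in Rhohaven, which is not Morston — that alternative is enough. The carve-out does not apply: the claim is a tort claim, not an employment claim. Satisfied.
  (d) Sorensen Holdings is organised under the laws of Morston, which satisfies one of the alternatives. Condition met.
  (e) The claim is a tort claim, not a property claim, so this disjunct is met. Satisfied.
  → Every requirement is satisfied — jurisdiction.
The Circuit Court of Bryrow:
  (a) The operative events occurred in Sylrow, not Bryrow; the plaintiff resides in Rhohaven, not Bryrow — none of the alternatives is met. Not satisfied.
  (b) The claim is a tort claim, not a consumer claim, which satisfies one of the alternatives. Condition met.
  (c) Joaquin Holtz resides in Bryrow, so one alternative holds. Satisfied.
  (d) The amount in controversy is USD 39,500, within the 150,000 dollars ceiling. Met.
  → The court lacks jurisdiction.
The Bryrow High Bench:
  (a) The amount in controversy is $39,500, within the $250,000 ceiling, which satisfies one of the alternatives. Met.
  (b) Joaquin Holtz resides in Bryrow, so one alternative holds. Met.
  (c) Joaquin Holtz resides in Bryrow. Met.
  (d) The plaintiff resides in Rhohaven, not Bryrow; no such written consent has been filed; the claim is a tort claim, not a consumer claim — none of the alternatives is met. But Joaquin Holtz resides in Bryrow, and the 'unless' clause therefore excuses the requirement. Condition met.
  (e) No contract (and hence no place of execution) is alleged; the claim is a tort claim — no alternative holds. But Joaquin Holtz resides in Bryrow, and the 'unless' clause therefore excuses the requirement. Met.
  → Every requirement is satisfied — jurisdiction.
The Circuit Court of Rhohaven:
  (a) Cassian Drummond resides in Rhohaven. Met.
  (b) The defendants reside as follows — Joaquin Holtz in Bryrow, Sorensen Holdings in Rhohaven, Sable Drummond in Bryrow — not all in Rhohaven. Condition not met.
  (c) The claim is a tort claim, not a consumer claim. Met.
  (d) The amount in controversy is 39,500 dollars, within the $250,000 ceiling. Satisfied.
  (e) The claim is a tort claim, not a consumer claim; the corporate defendant(s) are organised in Morston, not Rhohaven — no alternative holds. The proviso rescues it, though: the amount in controversy is USD 39,500, which meets the $5,000 floor. Satisfied.
  → At least one condition fails; no jurisdiction.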